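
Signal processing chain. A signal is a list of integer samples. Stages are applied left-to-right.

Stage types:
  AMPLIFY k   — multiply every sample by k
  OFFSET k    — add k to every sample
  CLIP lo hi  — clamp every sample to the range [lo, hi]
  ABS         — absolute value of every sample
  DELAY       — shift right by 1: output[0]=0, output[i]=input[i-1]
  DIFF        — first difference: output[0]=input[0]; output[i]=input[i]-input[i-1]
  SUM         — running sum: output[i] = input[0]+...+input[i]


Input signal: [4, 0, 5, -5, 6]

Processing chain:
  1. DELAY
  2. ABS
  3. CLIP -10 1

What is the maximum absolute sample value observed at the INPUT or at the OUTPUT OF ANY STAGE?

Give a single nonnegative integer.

Answer: 6

Derivation:
Input: [4, 0, 5, -5, 6] (max |s|=6)
Stage 1 (DELAY): [0, 4, 0, 5, -5] = [0, 4, 0, 5, -5] -> [0, 4, 0, 5, -5] (max |s|=5)
Stage 2 (ABS): |0|=0, |4|=4, |0|=0, |5|=5, |-5|=5 -> [0, 4, 0, 5, 5] (max |s|=5)
Stage 3 (CLIP -10 1): clip(0,-10,1)=0, clip(4,-10,1)=1, clip(0,-10,1)=0, clip(5,-10,1)=1, clip(5,-10,1)=1 -> [0, 1, 0, 1, 1] (max |s|=1)
Overall max amplitude: 6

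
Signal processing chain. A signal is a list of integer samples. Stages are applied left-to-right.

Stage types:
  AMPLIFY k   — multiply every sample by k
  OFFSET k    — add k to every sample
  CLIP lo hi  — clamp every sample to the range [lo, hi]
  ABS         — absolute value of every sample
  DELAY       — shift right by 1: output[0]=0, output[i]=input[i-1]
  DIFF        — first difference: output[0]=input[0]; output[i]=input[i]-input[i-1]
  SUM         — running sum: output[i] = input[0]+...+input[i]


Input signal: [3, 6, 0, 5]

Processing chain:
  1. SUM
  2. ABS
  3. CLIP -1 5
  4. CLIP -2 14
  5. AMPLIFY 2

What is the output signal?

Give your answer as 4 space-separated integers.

Input: [3, 6, 0, 5]
Stage 1 (SUM): sum[0..0]=3, sum[0..1]=9, sum[0..2]=9, sum[0..3]=14 -> [3, 9, 9, 14]
Stage 2 (ABS): |3|=3, |9|=9, |9|=9, |14|=14 -> [3, 9, 9, 14]
Stage 3 (CLIP -1 5): clip(3,-1,5)=3, clip(9,-1,5)=5, clip(9,-1,5)=5, clip(14,-1,5)=5 -> [3, 5, 5, 5]
Stage 4 (CLIP -2 14): clip(3,-2,14)=3, clip(5,-2,14)=5, clip(5,-2,14)=5, clip(5,-2,14)=5 -> [3, 5, 5, 5]
Stage 5 (AMPLIFY 2): 3*2=6, 5*2=10, 5*2=10, 5*2=10 -> [6, 10, 10, 10]

Answer: 6 10 10 10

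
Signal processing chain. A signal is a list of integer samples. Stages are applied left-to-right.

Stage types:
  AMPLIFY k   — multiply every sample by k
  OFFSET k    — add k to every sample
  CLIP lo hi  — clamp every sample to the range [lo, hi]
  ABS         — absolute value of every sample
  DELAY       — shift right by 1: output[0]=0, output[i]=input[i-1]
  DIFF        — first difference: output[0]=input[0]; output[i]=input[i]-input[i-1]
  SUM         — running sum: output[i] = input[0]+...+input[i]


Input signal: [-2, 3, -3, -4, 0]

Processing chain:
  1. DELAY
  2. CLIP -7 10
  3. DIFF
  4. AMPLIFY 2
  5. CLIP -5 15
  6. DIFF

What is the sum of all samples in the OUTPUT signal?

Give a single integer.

Input: [-2, 3, -3, -4, 0]
Stage 1 (DELAY): [0, -2, 3, -3, -4] = [0, -2, 3, -3, -4] -> [0, -2, 3, -3, -4]
Stage 2 (CLIP -7 10): clip(0,-7,10)=0, clip(-2,-7,10)=-2, clip(3,-7,10)=3, clip(-3,-7,10)=-3, clip(-4,-7,10)=-4 -> [0, -2, 3, -3, -4]
Stage 3 (DIFF): s[0]=0, -2-0=-2, 3--2=5, -3-3=-6, -4--3=-1 -> [0, -2, 5, -6, -1]
Stage 4 (AMPLIFY 2): 0*2=0, -2*2=-4, 5*2=10, -6*2=-12, -1*2=-2 -> [0, -4, 10, -12, -2]
Stage 5 (CLIP -5 15): clip(0,-5,15)=0, clip(-4,-5,15)=-4, clip(10,-5,15)=10, clip(-12,-5,15)=-5, clip(-2,-5,15)=-2 -> [0, -4, 10, -5, -2]
Stage 6 (DIFF): s[0]=0, -4-0=-4, 10--4=14, -5-10=-15, -2--5=3 -> [0, -4, 14, -15, 3]
Output sum: -2

Answer: -2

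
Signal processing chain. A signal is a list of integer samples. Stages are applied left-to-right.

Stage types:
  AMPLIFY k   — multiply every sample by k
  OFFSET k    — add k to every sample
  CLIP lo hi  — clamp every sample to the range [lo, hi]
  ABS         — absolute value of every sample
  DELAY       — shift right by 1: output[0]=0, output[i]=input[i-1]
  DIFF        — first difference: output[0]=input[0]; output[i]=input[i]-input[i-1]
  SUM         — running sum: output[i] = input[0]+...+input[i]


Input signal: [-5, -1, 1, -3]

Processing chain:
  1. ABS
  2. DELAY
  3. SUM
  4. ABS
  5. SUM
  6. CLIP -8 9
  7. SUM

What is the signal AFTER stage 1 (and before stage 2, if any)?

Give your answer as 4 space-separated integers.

Input: [-5, -1, 1, -3]
Stage 1 (ABS): |-5|=5, |-1|=1, |1|=1, |-3|=3 -> [5, 1, 1, 3]

Answer: 5 1 1 3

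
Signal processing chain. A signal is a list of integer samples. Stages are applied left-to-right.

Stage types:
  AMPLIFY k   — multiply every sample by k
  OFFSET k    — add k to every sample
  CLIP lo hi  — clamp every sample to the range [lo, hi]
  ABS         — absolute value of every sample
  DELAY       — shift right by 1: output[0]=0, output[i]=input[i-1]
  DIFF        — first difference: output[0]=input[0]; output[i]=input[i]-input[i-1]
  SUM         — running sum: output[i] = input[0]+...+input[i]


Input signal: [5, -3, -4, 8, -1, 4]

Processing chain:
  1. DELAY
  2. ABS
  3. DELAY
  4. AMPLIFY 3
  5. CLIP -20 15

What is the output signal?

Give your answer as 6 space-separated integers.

Input: [5, -3, -4, 8, -1, 4]
Stage 1 (DELAY): [0, 5, -3, -4, 8, -1] = [0, 5, -3, -4, 8, -1] -> [0, 5, -3, -4, 8, -1]
Stage 2 (ABS): |0|=0, |5|=5, |-3|=3, |-4|=4, |8|=8, |-1|=1 -> [0, 5, 3, 4, 8, 1]
Stage 3 (DELAY): [0, 0, 5, 3, 4, 8] = [0, 0, 5, 3, 4, 8] -> [0, 0, 5, 3, 4, 8]
Stage 4 (AMPLIFY 3): 0*3=0, 0*3=0, 5*3=15, 3*3=9, 4*3=12, 8*3=24 -> [0, 0, 15, 9, 12, 24]
Stage 5 (CLIP -20 15): clip(0,-20,15)=0, clip(0,-20,15)=0, clip(15,-20,15)=15, clip(9,-20,15)=9, clip(12,-20,15)=12, clip(24,-20,15)=15 -> [0, 0, 15, 9, 12, 15]

Answer: 0 0 15 9 12 15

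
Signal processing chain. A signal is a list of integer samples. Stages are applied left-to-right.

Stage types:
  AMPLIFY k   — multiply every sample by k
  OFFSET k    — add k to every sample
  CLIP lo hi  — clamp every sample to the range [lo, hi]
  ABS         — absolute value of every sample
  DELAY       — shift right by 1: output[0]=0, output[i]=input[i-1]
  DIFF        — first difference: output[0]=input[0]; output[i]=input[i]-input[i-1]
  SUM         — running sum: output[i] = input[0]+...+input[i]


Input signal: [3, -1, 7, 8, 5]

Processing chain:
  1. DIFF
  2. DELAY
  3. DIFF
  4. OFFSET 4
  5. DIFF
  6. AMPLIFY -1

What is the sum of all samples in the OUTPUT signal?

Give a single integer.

Input: [3, -1, 7, 8, 5]
Stage 1 (DIFF): s[0]=3, -1-3=-4, 7--1=8, 8-7=1, 5-8=-3 -> [3, -4, 8, 1, -3]
Stage 2 (DELAY): [0, 3, -4, 8, 1] = [0, 3, -4, 8, 1] -> [0, 3, -4, 8, 1]
Stage 3 (DIFF): s[0]=0, 3-0=3, -4-3=-7, 8--4=12, 1-8=-7 -> [0, 3, -7, 12, -7]
Stage 4 (OFFSET 4): 0+4=4, 3+4=7, -7+4=-3, 12+4=16, -7+4=-3 -> [4, 7, -3, 16, -3]
Stage 5 (DIFF): s[0]=4, 7-4=3, -3-7=-10, 16--3=19, -3-16=-19 -> [4, 3, -10, 19, -19]
Stage 6 (AMPLIFY -1): 4*-1=-4, 3*-1=-3, -10*-1=10, 19*-1=-19, -19*-1=19 -> [-4, -3, 10, -19, 19]
Output sum: 3

Answer: 3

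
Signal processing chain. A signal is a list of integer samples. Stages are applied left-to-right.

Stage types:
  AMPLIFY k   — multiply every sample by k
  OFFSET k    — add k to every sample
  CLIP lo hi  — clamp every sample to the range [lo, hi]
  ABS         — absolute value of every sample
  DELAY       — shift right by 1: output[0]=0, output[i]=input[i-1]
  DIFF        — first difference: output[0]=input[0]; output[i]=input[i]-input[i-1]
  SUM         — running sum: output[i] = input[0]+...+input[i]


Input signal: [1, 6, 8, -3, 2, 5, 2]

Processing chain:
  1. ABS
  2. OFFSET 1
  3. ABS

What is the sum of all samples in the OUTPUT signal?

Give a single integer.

Answer: 34

Derivation:
Input: [1, 6, 8, -3, 2, 5, 2]
Stage 1 (ABS): |1|=1, |6|=6, |8|=8, |-3|=3, |2|=2, |5|=5, |2|=2 -> [1, 6, 8, 3, 2, 5, 2]
Stage 2 (OFFSET 1): 1+1=2, 6+1=7, 8+1=9, 3+1=4, 2+1=3, 5+1=6, 2+1=3 -> [2, 7, 9, 4, 3, 6, 3]
Stage 3 (ABS): |2|=2, |7|=7, |9|=9, |4|=4, |3|=3, |6|=6, |3|=3 -> [2, 7, 9, 4, 3, 6, 3]
Output sum: 34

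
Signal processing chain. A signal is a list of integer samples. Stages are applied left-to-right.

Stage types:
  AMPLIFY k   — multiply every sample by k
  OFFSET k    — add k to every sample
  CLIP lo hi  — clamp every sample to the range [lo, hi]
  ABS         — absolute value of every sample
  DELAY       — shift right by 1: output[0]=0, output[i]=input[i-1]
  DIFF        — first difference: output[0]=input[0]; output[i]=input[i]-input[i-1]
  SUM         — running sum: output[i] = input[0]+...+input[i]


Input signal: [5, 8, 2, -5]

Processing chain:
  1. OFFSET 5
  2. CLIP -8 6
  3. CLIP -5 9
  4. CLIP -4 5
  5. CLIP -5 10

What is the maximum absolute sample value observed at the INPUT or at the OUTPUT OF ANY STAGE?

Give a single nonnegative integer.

Input: [5, 8, 2, -5] (max |s|=8)
Stage 1 (OFFSET 5): 5+5=10, 8+5=13, 2+5=7, -5+5=0 -> [10, 13, 7, 0] (max |s|=13)
Stage 2 (CLIP -8 6): clip(10,-8,6)=6, clip(13,-8,6)=6, clip(7,-8,6)=6, clip(0,-8,6)=0 -> [6, 6, 6, 0] (max |s|=6)
Stage 3 (CLIP -5 9): clip(6,-5,9)=6, clip(6,-5,9)=6, clip(6,-5,9)=6, clip(0,-5,9)=0 -> [6, 6, 6, 0] (max |s|=6)
Stage 4 (CLIP -4 5): clip(6,-4,5)=5, clip(6,-4,5)=5, clip(6,-4,5)=5, clip(0,-4,5)=0 -> [5, 5, 5, 0] (max |s|=5)
Stage 5 (CLIP -5 10): clip(5,-5,10)=5, clip(5,-5,10)=5, clip(5,-5,10)=5, clip(0,-5,10)=0 -> [5, 5, 5, 0] (max |s|=5)
Overall max amplitude: 13

Answer: 13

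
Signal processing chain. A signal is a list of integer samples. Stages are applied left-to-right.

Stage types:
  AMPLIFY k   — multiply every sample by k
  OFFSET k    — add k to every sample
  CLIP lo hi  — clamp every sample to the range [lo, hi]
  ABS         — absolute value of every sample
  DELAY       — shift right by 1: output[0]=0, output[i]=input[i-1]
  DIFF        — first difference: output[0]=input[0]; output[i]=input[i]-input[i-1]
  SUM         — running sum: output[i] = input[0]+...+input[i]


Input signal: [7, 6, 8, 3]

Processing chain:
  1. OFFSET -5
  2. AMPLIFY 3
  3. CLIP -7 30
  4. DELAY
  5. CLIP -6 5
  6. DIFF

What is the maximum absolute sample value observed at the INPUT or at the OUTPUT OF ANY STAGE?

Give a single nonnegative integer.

Input: [7, 6, 8, 3] (max |s|=8)
Stage 1 (OFFSET -5): 7+-5=2, 6+-5=1, 8+-5=3, 3+-5=-2 -> [2, 1, 3, -2] (max |s|=3)
Stage 2 (AMPLIFY 3): 2*3=6, 1*3=3, 3*3=9, -2*3=-6 -> [6, 3, 9, -6] (max |s|=9)
Stage 3 (CLIP -7 30): clip(6,-7,30)=6, clip(3,-7,30)=3, clip(9,-7,30)=9, clip(-6,-7,30)=-6 -> [6, 3, 9, -6] (max |s|=9)
Stage 4 (DELAY): [0, 6, 3, 9] = [0, 6, 3, 9] -> [0, 6, 3, 9] (max |s|=9)
Stage 5 (CLIP -6 5): clip(0,-6,5)=0, clip(6,-6,5)=5, clip(3,-6,5)=3, clip(9,-6,5)=5 -> [0, 5, 3, 5] (max |s|=5)
Stage 6 (DIFF): s[0]=0, 5-0=5, 3-5=-2, 5-3=2 -> [0, 5, -2, 2] (max |s|=5)
Overall max amplitude: 9

Answer: 9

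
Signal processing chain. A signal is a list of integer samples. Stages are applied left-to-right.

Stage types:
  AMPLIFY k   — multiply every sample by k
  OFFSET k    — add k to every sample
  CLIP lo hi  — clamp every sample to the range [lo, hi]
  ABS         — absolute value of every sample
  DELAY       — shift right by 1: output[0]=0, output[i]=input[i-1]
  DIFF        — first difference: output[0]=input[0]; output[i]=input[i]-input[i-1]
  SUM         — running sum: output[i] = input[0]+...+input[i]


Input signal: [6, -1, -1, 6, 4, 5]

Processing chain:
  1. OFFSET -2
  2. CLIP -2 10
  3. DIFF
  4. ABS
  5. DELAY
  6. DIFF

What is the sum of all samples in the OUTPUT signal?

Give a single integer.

Answer: 2

Derivation:
Input: [6, -1, -1, 6, 4, 5]
Stage 1 (OFFSET -2): 6+-2=4, -1+-2=-3, -1+-2=-3, 6+-2=4, 4+-2=2, 5+-2=3 -> [4, -3, -3, 4, 2, 3]
Stage 2 (CLIP -2 10): clip(4,-2,10)=4, clip(-3,-2,10)=-2, clip(-3,-2,10)=-2, clip(4,-2,10)=4, clip(2,-2,10)=2, clip(3,-2,10)=3 -> [4, -2, -2, 4, 2, 3]
Stage 3 (DIFF): s[0]=4, -2-4=-6, -2--2=0, 4--2=6, 2-4=-2, 3-2=1 -> [4, -6, 0, 6, -2, 1]
Stage 4 (ABS): |4|=4, |-6|=6, |0|=0, |6|=6, |-2|=2, |1|=1 -> [4, 6, 0, 6, 2, 1]
Stage 5 (DELAY): [0, 4, 6, 0, 6, 2] = [0, 4, 6, 0, 6, 2] -> [0, 4, 6, 0, 6, 2]
Stage 6 (DIFF): s[0]=0, 4-0=4, 6-4=2, 0-6=-6, 6-0=6, 2-6=-4 -> [0, 4, 2, -6, 6, -4]
Output sum: 2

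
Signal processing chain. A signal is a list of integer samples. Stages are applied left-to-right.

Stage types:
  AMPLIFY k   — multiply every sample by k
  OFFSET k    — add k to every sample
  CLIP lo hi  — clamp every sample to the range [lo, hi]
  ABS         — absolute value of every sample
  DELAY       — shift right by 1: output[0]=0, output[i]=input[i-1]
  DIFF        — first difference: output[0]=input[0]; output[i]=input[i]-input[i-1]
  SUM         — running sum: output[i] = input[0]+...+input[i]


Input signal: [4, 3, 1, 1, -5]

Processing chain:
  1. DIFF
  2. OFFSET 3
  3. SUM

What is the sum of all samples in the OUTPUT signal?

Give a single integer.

Answer: 49

Derivation:
Input: [4, 3, 1, 1, -5]
Stage 1 (DIFF): s[0]=4, 3-4=-1, 1-3=-2, 1-1=0, -5-1=-6 -> [4, -1, -2, 0, -6]
Stage 2 (OFFSET 3): 4+3=7, -1+3=2, -2+3=1, 0+3=3, -6+3=-3 -> [7, 2, 1, 3, -3]
Stage 3 (SUM): sum[0..0]=7, sum[0..1]=9, sum[0..2]=10, sum[0..3]=13, sum[0..4]=10 -> [7, 9, 10, 13, 10]
Output sum: 49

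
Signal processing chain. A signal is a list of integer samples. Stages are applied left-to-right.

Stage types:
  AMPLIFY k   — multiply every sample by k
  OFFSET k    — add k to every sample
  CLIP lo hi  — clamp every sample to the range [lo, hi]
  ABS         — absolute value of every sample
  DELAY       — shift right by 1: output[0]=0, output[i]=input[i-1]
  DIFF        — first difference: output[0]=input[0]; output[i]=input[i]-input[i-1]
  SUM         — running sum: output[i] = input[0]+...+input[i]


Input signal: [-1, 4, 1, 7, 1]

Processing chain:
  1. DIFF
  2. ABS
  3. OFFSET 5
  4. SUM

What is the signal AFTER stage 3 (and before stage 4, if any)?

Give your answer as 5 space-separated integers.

Input: [-1, 4, 1, 7, 1]
Stage 1 (DIFF): s[0]=-1, 4--1=5, 1-4=-3, 7-1=6, 1-7=-6 -> [-1, 5, -3, 6, -6]
Stage 2 (ABS): |-1|=1, |5|=5, |-3|=3, |6|=6, |-6|=6 -> [1, 5, 3, 6, 6]
Stage 3 (OFFSET 5): 1+5=6, 5+5=10, 3+5=8, 6+5=11, 6+5=11 -> [6, 10, 8, 11, 11]

Answer: 6 10 8 11 11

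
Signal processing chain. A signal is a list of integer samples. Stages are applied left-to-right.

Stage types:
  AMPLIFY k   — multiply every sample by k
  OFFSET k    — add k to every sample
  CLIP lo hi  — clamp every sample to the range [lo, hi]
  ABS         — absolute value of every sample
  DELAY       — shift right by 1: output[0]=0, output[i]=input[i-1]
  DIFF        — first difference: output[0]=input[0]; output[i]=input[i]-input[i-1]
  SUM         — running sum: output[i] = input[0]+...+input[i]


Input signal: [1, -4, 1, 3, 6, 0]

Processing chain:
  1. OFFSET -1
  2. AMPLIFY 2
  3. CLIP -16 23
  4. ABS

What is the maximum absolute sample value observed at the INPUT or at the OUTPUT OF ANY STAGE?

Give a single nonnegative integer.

Input: [1, -4, 1, 3, 6, 0] (max |s|=6)
Stage 1 (OFFSET -1): 1+-1=0, -4+-1=-5, 1+-1=0, 3+-1=2, 6+-1=5, 0+-1=-1 -> [0, -5, 0, 2, 5, -1] (max |s|=5)
Stage 2 (AMPLIFY 2): 0*2=0, -5*2=-10, 0*2=0, 2*2=4, 5*2=10, -1*2=-2 -> [0, -10, 0, 4, 10, -2] (max |s|=10)
Stage 3 (CLIP -16 23): clip(0,-16,23)=0, clip(-10,-16,23)=-10, clip(0,-16,23)=0, clip(4,-16,23)=4, clip(10,-16,23)=10, clip(-2,-16,23)=-2 -> [0, -10, 0, 4, 10, -2] (max |s|=10)
Stage 4 (ABS): |0|=0, |-10|=10, |0|=0, |4|=4, |10|=10, |-2|=2 -> [0, 10, 0, 4, 10, 2] (max |s|=10)
Overall max amplitude: 10

Answer: 10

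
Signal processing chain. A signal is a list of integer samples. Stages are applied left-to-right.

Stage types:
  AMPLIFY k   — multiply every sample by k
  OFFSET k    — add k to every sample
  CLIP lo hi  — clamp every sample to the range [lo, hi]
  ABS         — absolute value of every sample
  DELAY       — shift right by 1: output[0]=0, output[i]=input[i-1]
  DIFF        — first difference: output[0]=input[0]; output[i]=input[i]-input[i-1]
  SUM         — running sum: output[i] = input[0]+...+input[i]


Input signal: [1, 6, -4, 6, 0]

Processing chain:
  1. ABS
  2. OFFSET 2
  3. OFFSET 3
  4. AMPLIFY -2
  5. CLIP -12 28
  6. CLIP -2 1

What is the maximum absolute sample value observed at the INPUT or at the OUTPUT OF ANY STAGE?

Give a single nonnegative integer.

Input: [1, 6, -4, 6, 0] (max |s|=6)
Stage 1 (ABS): |1|=1, |6|=6, |-4|=4, |6|=6, |0|=0 -> [1, 6, 4, 6, 0] (max |s|=6)
Stage 2 (OFFSET 2): 1+2=3, 6+2=8, 4+2=6, 6+2=8, 0+2=2 -> [3, 8, 6, 8, 2] (max |s|=8)
Stage 3 (OFFSET 3): 3+3=6, 8+3=11, 6+3=9, 8+3=11, 2+3=5 -> [6, 11, 9, 11, 5] (max |s|=11)
Stage 4 (AMPLIFY -2): 6*-2=-12, 11*-2=-22, 9*-2=-18, 11*-2=-22, 5*-2=-10 -> [-12, -22, -18, -22, -10] (max |s|=22)
Stage 5 (CLIP -12 28): clip(-12,-12,28)=-12, clip(-22,-12,28)=-12, clip(-18,-12,28)=-12, clip(-22,-12,28)=-12, clip(-10,-12,28)=-10 -> [-12, -12, -12, -12, -10] (max |s|=12)
Stage 6 (CLIP -2 1): clip(-12,-2,1)=-2, clip(-12,-2,1)=-2, clip(-12,-2,1)=-2, clip(-12,-2,1)=-2, clip(-10,-2,1)=-2 -> [-2, -2, -2, -2, -2] (max |s|=2)
Overall max amplitude: 22

Answer: 22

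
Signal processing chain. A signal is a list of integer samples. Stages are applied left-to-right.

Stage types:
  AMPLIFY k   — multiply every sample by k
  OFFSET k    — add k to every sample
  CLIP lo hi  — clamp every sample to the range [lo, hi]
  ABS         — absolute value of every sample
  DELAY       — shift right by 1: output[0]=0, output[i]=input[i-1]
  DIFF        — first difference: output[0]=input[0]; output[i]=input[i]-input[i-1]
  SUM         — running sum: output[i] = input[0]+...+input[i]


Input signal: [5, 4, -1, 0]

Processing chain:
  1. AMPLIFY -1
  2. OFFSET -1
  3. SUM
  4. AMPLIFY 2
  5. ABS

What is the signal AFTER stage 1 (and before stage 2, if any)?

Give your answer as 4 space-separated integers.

Answer: -5 -4 1 0

Derivation:
Input: [5, 4, -1, 0]
Stage 1 (AMPLIFY -1): 5*-1=-5, 4*-1=-4, -1*-1=1, 0*-1=0 -> [-5, -4, 1, 0]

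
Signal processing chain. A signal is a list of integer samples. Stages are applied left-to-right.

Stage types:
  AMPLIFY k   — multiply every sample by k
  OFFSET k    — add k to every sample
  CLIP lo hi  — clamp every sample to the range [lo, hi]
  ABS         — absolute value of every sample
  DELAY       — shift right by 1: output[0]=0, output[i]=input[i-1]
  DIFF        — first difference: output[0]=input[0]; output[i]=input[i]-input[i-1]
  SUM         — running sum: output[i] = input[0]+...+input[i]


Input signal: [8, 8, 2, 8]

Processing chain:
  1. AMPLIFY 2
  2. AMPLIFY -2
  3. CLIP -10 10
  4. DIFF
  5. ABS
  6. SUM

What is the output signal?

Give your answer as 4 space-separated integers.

Input: [8, 8, 2, 8]
Stage 1 (AMPLIFY 2): 8*2=16, 8*2=16, 2*2=4, 8*2=16 -> [16, 16, 4, 16]
Stage 2 (AMPLIFY -2): 16*-2=-32, 16*-2=-32, 4*-2=-8, 16*-2=-32 -> [-32, -32, -8, -32]
Stage 3 (CLIP -10 10): clip(-32,-10,10)=-10, clip(-32,-10,10)=-10, clip(-8,-10,10)=-8, clip(-32,-10,10)=-10 -> [-10, -10, -8, -10]
Stage 4 (DIFF): s[0]=-10, -10--10=0, -8--10=2, -10--8=-2 -> [-10, 0, 2, -2]
Stage 5 (ABS): |-10|=10, |0|=0, |2|=2, |-2|=2 -> [10, 0, 2, 2]
Stage 6 (SUM): sum[0..0]=10, sum[0..1]=10, sum[0..2]=12, sum[0..3]=14 -> [10, 10, 12, 14]

Answer: 10 10 12 14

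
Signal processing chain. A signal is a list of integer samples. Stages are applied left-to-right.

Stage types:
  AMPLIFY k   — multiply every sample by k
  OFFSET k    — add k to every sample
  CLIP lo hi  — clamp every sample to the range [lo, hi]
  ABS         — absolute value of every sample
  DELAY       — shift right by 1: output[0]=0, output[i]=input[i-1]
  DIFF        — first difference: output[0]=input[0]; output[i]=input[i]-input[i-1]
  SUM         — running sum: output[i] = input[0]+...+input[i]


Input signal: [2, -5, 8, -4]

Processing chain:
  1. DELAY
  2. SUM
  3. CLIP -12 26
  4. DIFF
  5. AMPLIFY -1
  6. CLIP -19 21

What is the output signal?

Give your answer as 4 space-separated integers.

Input: [2, -5, 8, -4]
Stage 1 (DELAY): [0, 2, -5, 8] = [0, 2, -5, 8] -> [0, 2, -5, 8]
Stage 2 (SUM): sum[0..0]=0, sum[0..1]=2, sum[0..2]=-3, sum[0..3]=5 -> [0, 2, -3, 5]
Stage 3 (CLIP -12 26): clip(0,-12,26)=0, clip(2,-12,26)=2, clip(-3,-12,26)=-3, clip(5,-12,26)=5 -> [0, 2, -3, 5]
Stage 4 (DIFF): s[0]=0, 2-0=2, -3-2=-5, 5--3=8 -> [0, 2, -5, 8]
Stage 5 (AMPLIFY -1): 0*-1=0, 2*-1=-2, -5*-1=5, 8*-1=-8 -> [0, -2, 5, -8]
Stage 6 (CLIP -19 21): clip(0,-19,21)=0, clip(-2,-19,21)=-2, clip(5,-19,21)=5, clip(-8,-19,21)=-8 -> [0, -2, 5, -8]

Answer: 0 -2 5 -8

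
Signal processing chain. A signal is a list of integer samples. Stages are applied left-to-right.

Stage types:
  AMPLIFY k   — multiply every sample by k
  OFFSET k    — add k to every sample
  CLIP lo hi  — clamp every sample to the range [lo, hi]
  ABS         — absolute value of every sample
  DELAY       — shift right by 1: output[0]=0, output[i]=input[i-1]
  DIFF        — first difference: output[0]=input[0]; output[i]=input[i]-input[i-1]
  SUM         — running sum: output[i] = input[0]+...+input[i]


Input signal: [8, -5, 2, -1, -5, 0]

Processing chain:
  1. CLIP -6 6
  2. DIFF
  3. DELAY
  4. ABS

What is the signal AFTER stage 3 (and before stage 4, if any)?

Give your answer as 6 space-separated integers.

Input: [8, -5, 2, -1, -5, 0]
Stage 1 (CLIP -6 6): clip(8,-6,6)=6, clip(-5,-6,6)=-5, clip(2,-6,6)=2, clip(-1,-6,6)=-1, clip(-5,-6,6)=-5, clip(0,-6,6)=0 -> [6, -5, 2, -1, -5, 0]
Stage 2 (DIFF): s[0]=6, -5-6=-11, 2--5=7, -1-2=-3, -5--1=-4, 0--5=5 -> [6, -11, 7, -3, -4, 5]
Stage 3 (DELAY): [0, 6, -11, 7, -3, -4] = [0, 6, -11, 7, -3, -4] -> [0, 6, -11, 7, -3, -4]

Answer: 0 6 -11 7 -3 -4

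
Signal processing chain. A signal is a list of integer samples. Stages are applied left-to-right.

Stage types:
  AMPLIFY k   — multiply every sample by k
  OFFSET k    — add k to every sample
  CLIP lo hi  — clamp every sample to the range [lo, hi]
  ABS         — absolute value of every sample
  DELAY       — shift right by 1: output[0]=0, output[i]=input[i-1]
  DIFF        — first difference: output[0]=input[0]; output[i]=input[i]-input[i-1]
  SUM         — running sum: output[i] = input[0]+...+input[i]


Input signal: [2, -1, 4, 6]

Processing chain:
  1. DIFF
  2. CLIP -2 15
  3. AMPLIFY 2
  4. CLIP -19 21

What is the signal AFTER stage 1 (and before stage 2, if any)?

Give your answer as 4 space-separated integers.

Answer: 2 -3 5 2

Derivation:
Input: [2, -1, 4, 6]
Stage 1 (DIFF): s[0]=2, -1-2=-3, 4--1=5, 6-4=2 -> [2, -3, 5, 2]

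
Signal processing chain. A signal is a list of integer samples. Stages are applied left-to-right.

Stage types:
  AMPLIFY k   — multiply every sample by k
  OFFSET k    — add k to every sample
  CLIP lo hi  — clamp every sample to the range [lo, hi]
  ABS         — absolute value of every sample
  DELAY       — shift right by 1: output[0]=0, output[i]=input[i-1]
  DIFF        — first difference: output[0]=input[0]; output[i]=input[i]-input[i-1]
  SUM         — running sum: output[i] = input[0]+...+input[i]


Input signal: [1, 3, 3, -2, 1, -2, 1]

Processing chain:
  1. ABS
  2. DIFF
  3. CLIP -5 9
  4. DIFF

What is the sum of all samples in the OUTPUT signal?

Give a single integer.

Input: [1, 3, 3, -2, 1, -2, 1]
Stage 1 (ABS): |1|=1, |3|=3, |3|=3, |-2|=2, |1|=1, |-2|=2, |1|=1 -> [1, 3, 3, 2, 1, 2, 1]
Stage 2 (DIFF): s[0]=1, 3-1=2, 3-3=0, 2-3=-1, 1-2=-1, 2-1=1, 1-2=-1 -> [1, 2, 0, -1, -1, 1, -1]
Stage 3 (CLIP -5 9): clip(1,-5,9)=1, clip(2,-5,9)=2, clip(0,-5,9)=0, clip(-1,-5,9)=-1, clip(-1,-5,9)=-1, clip(1,-5,9)=1, clip(-1,-5,9)=-1 -> [1, 2, 0, -1, -1, 1, -1]
Stage 4 (DIFF): s[0]=1, 2-1=1, 0-2=-2, -1-0=-1, -1--1=0, 1--1=2, -1-1=-2 -> [1, 1, -2, -1, 0, 2, -2]
Output sum: -1

Answer: -1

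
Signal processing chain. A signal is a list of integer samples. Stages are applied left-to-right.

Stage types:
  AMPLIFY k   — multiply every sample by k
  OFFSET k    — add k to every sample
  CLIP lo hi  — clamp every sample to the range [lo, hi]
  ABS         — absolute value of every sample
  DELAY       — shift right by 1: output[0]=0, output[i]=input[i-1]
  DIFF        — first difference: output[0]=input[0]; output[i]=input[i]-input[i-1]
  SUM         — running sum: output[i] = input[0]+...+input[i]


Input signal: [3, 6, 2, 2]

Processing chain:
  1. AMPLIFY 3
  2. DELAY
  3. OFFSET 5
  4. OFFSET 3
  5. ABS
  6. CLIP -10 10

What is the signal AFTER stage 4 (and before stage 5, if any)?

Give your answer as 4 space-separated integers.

Answer: 8 17 26 14

Derivation:
Input: [3, 6, 2, 2]
Stage 1 (AMPLIFY 3): 3*3=9, 6*3=18, 2*3=6, 2*3=6 -> [9, 18, 6, 6]
Stage 2 (DELAY): [0, 9, 18, 6] = [0, 9, 18, 6] -> [0, 9, 18, 6]
Stage 3 (OFFSET 5): 0+5=5, 9+5=14, 18+5=23, 6+5=11 -> [5, 14, 23, 11]
Stage 4 (OFFSET 3): 5+3=8, 14+3=17, 23+3=26, 11+3=14 -> [8, 17, 26, 14]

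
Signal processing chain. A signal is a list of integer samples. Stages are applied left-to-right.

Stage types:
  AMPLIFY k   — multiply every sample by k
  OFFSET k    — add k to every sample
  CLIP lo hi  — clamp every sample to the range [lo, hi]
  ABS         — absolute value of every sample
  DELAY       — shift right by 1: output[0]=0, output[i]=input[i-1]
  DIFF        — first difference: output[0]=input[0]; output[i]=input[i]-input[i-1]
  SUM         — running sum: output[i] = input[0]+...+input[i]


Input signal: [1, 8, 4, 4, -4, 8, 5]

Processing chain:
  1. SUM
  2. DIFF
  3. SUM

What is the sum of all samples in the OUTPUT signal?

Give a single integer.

Answer: 100

Derivation:
Input: [1, 8, 4, 4, -4, 8, 5]
Stage 1 (SUM): sum[0..0]=1, sum[0..1]=9, sum[0..2]=13, sum[0..3]=17, sum[0..4]=13, sum[0..5]=21, sum[0..6]=26 -> [1, 9, 13, 17, 13, 21, 26]
Stage 2 (DIFF): s[0]=1, 9-1=8, 13-9=4, 17-13=4, 13-17=-4, 21-13=8, 26-21=5 -> [1, 8, 4, 4, -4, 8, 5]
Stage 3 (SUM): sum[0..0]=1, sum[0..1]=9, sum[0..2]=13, sum[0..3]=17, sum[0..4]=13, sum[0..5]=21, sum[0..6]=26 -> [1, 9, 13, 17, 13, 21, 26]
Output sum: 100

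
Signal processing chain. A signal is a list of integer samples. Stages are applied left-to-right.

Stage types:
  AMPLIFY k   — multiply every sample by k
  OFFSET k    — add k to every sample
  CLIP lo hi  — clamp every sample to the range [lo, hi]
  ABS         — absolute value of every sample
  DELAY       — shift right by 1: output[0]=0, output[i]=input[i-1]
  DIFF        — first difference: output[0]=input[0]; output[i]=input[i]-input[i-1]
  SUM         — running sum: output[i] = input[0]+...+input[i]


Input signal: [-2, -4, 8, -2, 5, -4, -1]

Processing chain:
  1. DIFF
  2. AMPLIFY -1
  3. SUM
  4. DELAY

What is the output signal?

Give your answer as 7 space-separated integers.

Input: [-2, -4, 8, -2, 5, -4, -1]
Stage 1 (DIFF): s[0]=-2, -4--2=-2, 8--4=12, -2-8=-10, 5--2=7, -4-5=-9, -1--4=3 -> [-2, -2, 12, -10, 7, -9, 3]
Stage 2 (AMPLIFY -1): -2*-1=2, -2*-1=2, 12*-1=-12, -10*-1=10, 7*-1=-7, -9*-1=9, 3*-1=-3 -> [2, 2, -12, 10, -7, 9, -3]
Stage 3 (SUM): sum[0..0]=2, sum[0..1]=4, sum[0..2]=-8, sum[0..3]=2, sum[0..4]=-5, sum[0..5]=4, sum[0..6]=1 -> [2, 4, -8, 2, -5, 4, 1]
Stage 4 (DELAY): [0, 2, 4, -8, 2, -5, 4] = [0, 2, 4, -8, 2, -5, 4] -> [0, 2, 4, -8, 2, -5, 4]

Answer: 0 2 4 -8 2 -5 4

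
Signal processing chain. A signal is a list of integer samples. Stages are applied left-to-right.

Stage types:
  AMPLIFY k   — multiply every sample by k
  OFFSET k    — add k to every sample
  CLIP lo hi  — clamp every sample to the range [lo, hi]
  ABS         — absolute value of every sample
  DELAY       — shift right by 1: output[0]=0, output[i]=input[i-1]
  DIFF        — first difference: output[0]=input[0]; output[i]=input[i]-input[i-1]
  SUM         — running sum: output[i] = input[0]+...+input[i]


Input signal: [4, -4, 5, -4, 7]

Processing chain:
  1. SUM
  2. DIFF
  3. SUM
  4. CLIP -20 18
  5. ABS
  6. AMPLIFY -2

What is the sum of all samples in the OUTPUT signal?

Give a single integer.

Input: [4, -4, 5, -4, 7]
Stage 1 (SUM): sum[0..0]=4, sum[0..1]=0, sum[0..2]=5, sum[0..3]=1, sum[0..4]=8 -> [4, 0, 5, 1, 8]
Stage 2 (DIFF): s[0]=4, 0-4=-4, 5-0=5, 1-5=-4, 8-1=7 -> [4, -4, 5, -4, 7]
Stage 3 (SUM): sum[0..0]=4, sum[0..1]=0, sum[0..2]=5, sum[0..3]=1, sum[0..4]=8 -> [4, 0, 5, 1, 8]
Stage 4 (CLIP -20 18): clip(4,-20,18)=4, clip(0,-20,18)=0, clip(5,-20,18)=5, clip(1,-20,18)=1, clip(8,-20,18)=8 -> [4, 0, 5, 1, 8]
Stage 5 (ABS): |4|=4, |0|=0, |5|=5, |1|=1, |8|=8 -> [4, 0, 5, 1, 8]
Stage 6 (AMPLIFY -2): 4*-2=-8, 0*-2=0, 5*-2=-10, 1*-2=-2, 8*-2=-16 -> [-8, 0, -10, -2, -16]
Output sum: -36

Answer: -36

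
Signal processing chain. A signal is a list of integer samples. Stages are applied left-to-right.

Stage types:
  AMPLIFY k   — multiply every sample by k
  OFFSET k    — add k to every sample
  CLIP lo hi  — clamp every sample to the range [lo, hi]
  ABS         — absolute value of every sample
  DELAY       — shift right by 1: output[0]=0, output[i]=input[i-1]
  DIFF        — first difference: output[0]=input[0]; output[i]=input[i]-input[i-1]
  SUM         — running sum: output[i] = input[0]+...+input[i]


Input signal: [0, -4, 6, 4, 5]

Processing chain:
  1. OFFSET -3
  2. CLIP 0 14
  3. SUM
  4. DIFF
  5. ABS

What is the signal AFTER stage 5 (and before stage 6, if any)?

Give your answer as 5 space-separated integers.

Answer: 0 0 3 1 2

Derivation:
Input: [0, -4, 6, 4, 5]
Stage 1 (OFFSET -3): 0+-3=-3, -4+-3=-7, 6+-3=3, 4+-3=1, 5+-3=2 -> [-3, -7, 3, 1, 2]
Stage 2 (CLIP 0 14): clip(-3,0,14)=0, clip(-7,0,14)=0, clip(3,0,14)=3, clip(1,0,14)=1, clip(2,0,14)=2 -> [0, 0, 3, 1, 2]
Stage 3 (SUM): sum[0..0]=0, sum[0..1]=0, sum[0..2]=3, sum[0..3]=4, sum[0..4]=6 -> [0, 0, 3, 4, 6]
Stage 4 (DIFF): s[0]=0, 0-0=0, 3-0=3, 4-3=1, 6-4=2 -> [0, 0, 3, 1, 2]
Stage 5 (ABS): |0|=0, |0|=0, |3|=3, |1|=1, |2|=2 -> [0, 0, 3, 1, 2]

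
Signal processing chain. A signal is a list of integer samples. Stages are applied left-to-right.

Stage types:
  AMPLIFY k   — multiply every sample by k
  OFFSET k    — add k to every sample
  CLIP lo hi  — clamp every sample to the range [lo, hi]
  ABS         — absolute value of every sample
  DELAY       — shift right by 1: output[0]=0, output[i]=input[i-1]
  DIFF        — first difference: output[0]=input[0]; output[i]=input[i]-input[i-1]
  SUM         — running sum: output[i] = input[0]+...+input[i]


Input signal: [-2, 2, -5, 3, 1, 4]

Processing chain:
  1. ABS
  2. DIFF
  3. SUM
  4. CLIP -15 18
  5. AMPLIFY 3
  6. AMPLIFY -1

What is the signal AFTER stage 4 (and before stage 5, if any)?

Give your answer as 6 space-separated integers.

Input: [-2, 2, -5, 3, 1, 4]
Stage 1 (ABS): |-2|=2, |2|=2, |-5|=5, |3|=3, |1|=1, |4|=4 -> [2, 2, 5, 3, 1, 4]
Stage 2 (DIFF): s[0]=2, 2-2=0, 5-2=3, 3-5=-2, 1-3=-2, 4-1=3 -> [2, 0, 3, -2, -2, 3]
Stage 3 (SUM): sum[0..0]=2, sum[0..1]=2, sum[0..2]=5, sum[0..3]=3, sum[0..4]=1, sum[0..5]=4 -> [2, 2, 5, 3, 1, 4]
Stage 4 (CLIP -15 18): clip(2,-15,18)=2, clip(2,-15,18)=2, clip(5,-15,18)=5, clip(3,-15,18)=3, clip(1,-15,18)=1, clip(4,-15,18)=4 -> [2, 2, 5, 3, 1, 4]

Answer: 2 2 5 3 1 4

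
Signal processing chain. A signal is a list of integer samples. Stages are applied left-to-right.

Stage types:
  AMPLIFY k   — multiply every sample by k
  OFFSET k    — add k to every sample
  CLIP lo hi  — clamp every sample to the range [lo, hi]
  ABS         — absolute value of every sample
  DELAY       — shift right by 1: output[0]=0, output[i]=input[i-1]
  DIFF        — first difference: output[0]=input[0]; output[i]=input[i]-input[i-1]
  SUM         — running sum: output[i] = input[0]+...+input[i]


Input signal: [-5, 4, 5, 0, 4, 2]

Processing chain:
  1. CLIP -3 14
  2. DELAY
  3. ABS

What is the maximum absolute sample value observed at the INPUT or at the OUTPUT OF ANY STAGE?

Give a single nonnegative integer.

Answer: 5

Derivation:
Input: [-5, 4, 5, 0, 4, 2] (max |s|=5)
Stage 1 (CLIP -3 14): clip(-5,-3,14)=-3, clip(4,-3,14)=4, clip(5,-3,14)=5, clip(0,-3,14)=0, clip(4,-3,14)=4, clip(2,-3,14)=2 -> [-3, 4, 5, 0, 4, 2] (max |s|=5)
Stage 2 (DELAY): [0, -3, 4, 5, 0, 4] = [0, -3, 4, 5, 0, 4] -> [0, -3, 4, 5, 0, 4] (max |s|=5)
Stage 3 (ABS): |0|=0, |-3|=3, |4|=4, |5|=5, |0|=0, |4|=4 -> [0, 3, 4, 5, 0, 4] (max |s|=5)
Overall max amplitude: 5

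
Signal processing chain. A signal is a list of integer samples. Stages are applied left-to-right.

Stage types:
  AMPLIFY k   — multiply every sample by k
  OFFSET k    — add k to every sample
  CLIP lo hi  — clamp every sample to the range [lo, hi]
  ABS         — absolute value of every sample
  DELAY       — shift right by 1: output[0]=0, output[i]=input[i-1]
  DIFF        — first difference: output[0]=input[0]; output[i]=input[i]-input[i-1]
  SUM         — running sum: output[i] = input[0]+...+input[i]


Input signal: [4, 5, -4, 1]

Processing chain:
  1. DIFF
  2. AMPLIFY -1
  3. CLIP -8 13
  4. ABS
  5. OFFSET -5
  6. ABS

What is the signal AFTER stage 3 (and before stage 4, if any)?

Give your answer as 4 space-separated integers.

Input: [4, 5, -4, 1]
Stage 1 (DIFF): s[0]=4, 5-4=1, -4-5=-9, 1--4=5 -> [4, 1, -9, 5]
Stage 2 (AMPLIFY -1): 4*-1=-4, 1*-1=-1, -9*-1=9, 5*-1=-5 -> [-4, -1, 9, -5]
Stage 3 (CLIP -8 13): clip(-4,-8,13)=-4, clip(-1,-8,13)=-1, clip(9,-8,13)=9, clip(-5,-8,13)=-5 -> [-4, -1, 9, -5]

Answer: -4 -1 9 -5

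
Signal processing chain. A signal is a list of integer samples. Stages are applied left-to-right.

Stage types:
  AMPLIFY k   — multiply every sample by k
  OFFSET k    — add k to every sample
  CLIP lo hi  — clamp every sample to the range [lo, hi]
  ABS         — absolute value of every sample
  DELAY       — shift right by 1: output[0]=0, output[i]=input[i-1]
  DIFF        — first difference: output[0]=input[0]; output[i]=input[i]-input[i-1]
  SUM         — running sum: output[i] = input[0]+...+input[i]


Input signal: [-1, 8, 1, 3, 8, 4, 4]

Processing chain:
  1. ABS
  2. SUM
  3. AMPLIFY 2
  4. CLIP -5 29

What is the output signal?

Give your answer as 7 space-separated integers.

Input: [-1, 8, 1, 3, 8, 4, 4]
Stage 1 (ABS): |-1|=1, |8|=8, |1|=1, |3|=3, |8|=8, |4|=4, |4|=4 -> [1, 8, 1, 3, 8, 4, 4]
Stage 2 (SUM): sum[0..0]=1, sum[0..1]=9, sum[0..2]=10, sum[0..3]=13, sum[0..4]=21, sum[0..5]=25, sum[0..6]=29 -> [1, 9, 10, 13, 21, 25, 29]
Stage 3 (AMPLIFY 2): 1*2=2, 9*2=18, 10*2=20, 13*2=26, 21*2=42, 25*2=50, 29*2=58 -> [2, 18, 20, 26, 42, 50, 58]
Stage 4 (CLIP -5 29): clip(2,-5,29)=2, clip(18,-5,29)=18, clip(20,-5,29)=20, clip(26,-5,29)=26, clip(42,-5,29)=29, clip(50,-5,29)=29, clip(58,-5,29)=29 -> [2, 18, 20, 26, 29, 29, 29]

Answer: 2 18 20 26 29 29 29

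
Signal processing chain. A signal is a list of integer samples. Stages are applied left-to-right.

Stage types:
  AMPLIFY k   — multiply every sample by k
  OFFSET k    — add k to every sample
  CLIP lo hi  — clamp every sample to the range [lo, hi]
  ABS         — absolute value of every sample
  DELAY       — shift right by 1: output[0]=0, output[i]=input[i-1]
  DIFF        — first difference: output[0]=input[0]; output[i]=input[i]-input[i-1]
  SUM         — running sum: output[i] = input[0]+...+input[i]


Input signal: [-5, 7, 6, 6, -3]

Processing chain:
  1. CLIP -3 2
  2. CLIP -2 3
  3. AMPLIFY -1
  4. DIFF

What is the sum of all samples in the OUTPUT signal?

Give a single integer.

Input: [-5, 7, 6, 6, -3]
Stage 1 (CLIP -3 2): clip(-5,-3,2)=-3, clip(7,-3,2)=2, clip(6,-3,2)=2, clip(6,-3,2)=2, clip(-3,-3,2)=-3 -> [-3, 2, 2, 2, -3]
Stage 2 (CLIP -2 3): clip(-3,-2,3)=-2, clip(2,-2,3)=2, clip(2,-2,3)=2, clip(2,-2,3)=2, clip(-3,-2,3)=-2 -> [-2, 2, 2, 2, -2]
Stage 3 (AMPLIFY -1): -2*-1=2, 2*-1=-2, 2*-1=-2, 2*-1=-2, -2*-1=2 -> [2, -2, -2, -2, 2]
Stage 4 (DIFF): s[0]=2, -2-2=-4, -2--2=0, -2--2=0, 2--2=4 -> [2, -4, 0, 0, 4]
Output sum: 2

Answer: 2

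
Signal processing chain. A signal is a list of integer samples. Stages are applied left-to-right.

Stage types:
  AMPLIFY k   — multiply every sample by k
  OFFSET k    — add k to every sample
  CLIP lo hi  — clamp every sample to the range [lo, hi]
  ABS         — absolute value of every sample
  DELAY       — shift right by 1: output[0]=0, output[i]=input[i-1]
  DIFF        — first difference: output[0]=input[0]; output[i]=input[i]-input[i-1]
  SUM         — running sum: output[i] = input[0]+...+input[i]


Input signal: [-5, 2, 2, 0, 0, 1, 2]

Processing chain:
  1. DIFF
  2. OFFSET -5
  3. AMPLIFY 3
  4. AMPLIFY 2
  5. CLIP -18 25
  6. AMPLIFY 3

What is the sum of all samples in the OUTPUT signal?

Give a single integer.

Answer: -288

Derivation:
Input: [-5, 2, 2, 0, 0, 1, 2]
Stage 1 (DIFF): s[0]=-5, 2--5=7, 2-2=0, 0-2=-2, 0-0=0, 1-0=1, 2-1=1 -> [-5, 7, 0, -2, 0, 1, 1]
Stage 2 (OFFSET -5): -5+-5=-10, 7+-5=2, 0+-5=-5, -2+-5=-7, 0+-5=-5, 1+-5=-4, 1+-5=-4 -> [-10, 2, -5, -7, -5, -4, -4]
Stage 3 (AMPLIFY 3): -10*3=-30, 2*3=6, -5*3=-15, -7*3=-21, -5*3=-15, -4*3=-12, -4*3=-12 -> [-30, 6, -15, -21, -15, -12, -12]
Stage 4 (AMPLIFY 2): -30*2=-60, 6*2=12, -15*2=-30, -21*2=-42, -15*2=-30, -12*2=-24, -12*2=-24 -> [-60, 12, -30, -42, -30, -24, -24]
Stage 5 (CLIP -18 25): clip(-60,-18,25)=-18, clip(12,-18,25)=12, clip(-30,-18,25)=-18, clip(-42,-18,25)=-18, clip(-30,-18,25)=-18, clip(-24,-18,25)=-18, clip(-24,-18,25)=-18 -> [-18, 12, -18, -18, -18, -18, -18]
Stage 6 (AMPLIFY 3): -18*3=-54, 12*3=36, -18*3=-54, -18*3=-54, -18*3=-54, -18*3=-54, -18*3=-54 -> [-54, 36, -54, -54, -54, -54, -54]
Output sum: -288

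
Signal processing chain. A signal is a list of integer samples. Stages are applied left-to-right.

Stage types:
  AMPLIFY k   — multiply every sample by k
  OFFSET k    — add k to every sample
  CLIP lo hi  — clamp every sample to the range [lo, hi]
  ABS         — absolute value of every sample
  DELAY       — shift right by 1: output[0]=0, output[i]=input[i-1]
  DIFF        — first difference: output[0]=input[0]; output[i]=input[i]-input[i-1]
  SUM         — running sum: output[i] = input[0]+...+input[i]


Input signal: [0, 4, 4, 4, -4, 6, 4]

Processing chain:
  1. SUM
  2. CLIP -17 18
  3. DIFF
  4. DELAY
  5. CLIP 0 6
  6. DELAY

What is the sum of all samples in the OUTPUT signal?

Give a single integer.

Input: [0, 4, 4, 4, -4, 6, 4]
Stage 1 (SUM): sum[0..0]=0, sum[0..1]=4, sum[0..2]=8, sum[0..3]=12, sum[0..4]=8, sum[0..5]=14, sum[0..6]=18 -> [0, 4, 8, 12, 8, 14, 18]
Stage 2 (CLIP -17 18): clip(0,-17,18)=0, clip(4,-17,18)=4, clip(8,-17,18)=8, clip(12,-17,18)=12, clip(8,-17,18)=8, clip(14,-17,18)=14, clip(18,-17,18)=18 -> [0, 4, 8, 12, 8, 14, 18]
Stage 3 (DIFF): s[0]=0, 4-0=4, 8-4=4, 12-8=4, 8-12=-4, 14-8=6, 18-14=4 -> [0, 4, 4, 4, -4, 6, 4]
Stage 4 (DELAY): [0, 0, 4, 4, 4, -4, 6] = [0, 0, 4, 4, 4, -4, 6] -> [0, 0, 4, 4, 4, -4, 6]
Stage 5 (CLIP 0 6): clip(0,0,6)=0, clip(0,0,6)=0, clip(4,0,6)=4, clip(4,0,6)=4, clip(4,0,6)=4, clip(-4,0,6)=0, clip(6,0,6)=6 -> [0, 0, 4, 4, 4, 0, 6]
Stage 6 (DELAY): [0, 0, 0, 4, 4, 4, 0] = [0, 0, 0, 4, 4, 4, 0] -> [0, 0, 0, 4, 4, 4, 0]
Output sum: 12

Answer: 12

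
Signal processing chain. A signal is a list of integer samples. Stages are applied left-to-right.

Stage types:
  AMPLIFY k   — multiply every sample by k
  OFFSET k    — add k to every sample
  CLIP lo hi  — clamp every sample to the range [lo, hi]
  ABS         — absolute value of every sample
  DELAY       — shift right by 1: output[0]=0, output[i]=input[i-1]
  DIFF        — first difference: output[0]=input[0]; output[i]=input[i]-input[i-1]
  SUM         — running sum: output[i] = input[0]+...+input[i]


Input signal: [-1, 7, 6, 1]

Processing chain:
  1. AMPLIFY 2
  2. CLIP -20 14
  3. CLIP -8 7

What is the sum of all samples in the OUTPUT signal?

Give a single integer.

Answer: 14

Derivation:
Input: [-1, 7, 6, 1]
Stage 1 (AMPLIFY 2): -1*2=-2, 7*2=14, 6*2=12, 1*2=2 -> [-2, 14, 12, 2]
Stage 2 (CLIP -20 14): clip(-2,-20,14)=-2, clip(14,-20,14)=14, clip(12,-20,14)=12, clip(2,-20,14)=2 -> [-2, 14, 12, 2]
Stage 3 (CLIP -8 7): clip(-2,-8,7)=-2, clip(14,-8,7)=7, clip(12,-8,7)=7, clip(2,-8,7)=2 -> [-2, 7, 7, 2]
Output sum: 14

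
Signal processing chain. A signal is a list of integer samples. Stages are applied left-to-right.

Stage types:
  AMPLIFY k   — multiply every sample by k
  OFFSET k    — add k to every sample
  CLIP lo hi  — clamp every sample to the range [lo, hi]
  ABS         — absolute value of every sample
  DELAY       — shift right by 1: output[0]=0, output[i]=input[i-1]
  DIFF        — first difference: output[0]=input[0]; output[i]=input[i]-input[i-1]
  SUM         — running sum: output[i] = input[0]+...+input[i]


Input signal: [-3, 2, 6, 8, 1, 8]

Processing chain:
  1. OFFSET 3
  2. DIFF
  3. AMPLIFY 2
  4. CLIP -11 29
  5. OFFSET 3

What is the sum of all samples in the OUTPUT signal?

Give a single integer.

Input: [-3, 2, 6, 8, 1, 8]
Stage 1 (OFFSET 3): -3+3=0, 2+3=5, 6+3=9, 8+3=11, 1+3=4, 8+3=11 -> [0, 5, 9, 11, 4, 11]
Stage 2 (DIFF): s[0]=0, 5-0=5, 9-5=4, 11-9=2, 4-11=-7, 11-4=7 -> [0, 5, 4, 2, -7, 7]
Stage 3 (AMPLIFY 2): 0*2=0, 5*2=10, 4*2=8, 2*2=4, -7*2=-14, 7*2=14 -> [0, 10, 8, 4, -14, 14]
Stage 4 (CLIP -11 29): clip(0,-11,29)=0, clip(10,-11,29)=10, clip(8,-11,29)=8, clip(4,-11,29)=4, clip(-14,-11,29)=-11, clip(14,-11,29)=14 -> [0, 10, 8, 4, -11, 14]
Stage 5 (OFFSET 3): 0+3=3, 10+3=13, 8+3=11, 4+3=7, -11+3=-8, 14+3=17 -> [3, 13, 11, 7, -8, 17]
Output sum: 43

Answer: 43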